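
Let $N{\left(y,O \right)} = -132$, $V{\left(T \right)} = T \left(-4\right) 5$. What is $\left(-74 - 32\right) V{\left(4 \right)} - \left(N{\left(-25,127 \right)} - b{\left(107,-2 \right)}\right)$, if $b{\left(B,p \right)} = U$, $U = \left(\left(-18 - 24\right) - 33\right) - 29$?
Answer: $8508$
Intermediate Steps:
$V{\left(T \right)} = - 20 T$ ($V{\left(T \right)} = - 4 T 5 = - 20 T$)
$U = -104$ ($U = \left(\left(-18 - 24\right) - 33\right) - 29 = \left(-42 - 33\right) - 29 = -75 - 29 = -104$)
$b{\left(B,p \right)} = -104$
$\left(-74 - 32\right) V{\left(4 \right)} - \left(N{\left(-25,127 \right)} - b{\left(107,-2 \right)}\right) = \left(-74 - 32\right) \left(\left(-20\right) 4\right) - \left(-132 - -104\right) = \left(-106\right) \left(-80\right) - \left(-132 + 104\right) = 8480 - -28 = 8480 + 28 = 8508$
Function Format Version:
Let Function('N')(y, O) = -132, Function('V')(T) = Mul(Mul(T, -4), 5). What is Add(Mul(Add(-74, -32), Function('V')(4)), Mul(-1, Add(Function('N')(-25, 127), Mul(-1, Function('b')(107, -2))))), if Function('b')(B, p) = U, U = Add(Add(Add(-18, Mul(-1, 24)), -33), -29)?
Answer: 8508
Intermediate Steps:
Function('V')(T) = Mul(-20, T) (Function('V')(T) = Mul(Mul(-4, T), 5) = Mul(-20, T))
U = -104 (U = Add(Add(Add(-18, -24), -33), -29) = Add(Add(-42, -33), -29) = Add(-75, -29) = -104)
Function('b')(B, p) = -104
Add(Mul(Add(-74, -32), Function('V')(4)), Mul(-1, Add(Function('N')(-25, 127), Mul(-1, Function('b')(107, -2))))) = Add(Mul(Add(-74, -32), Mul(-20, 4)), Mul(-1, Add(-132, Mul(-1, -104)))) = Add(Mul(-106, -80), Mul(-1, Add(-132, 104))) = Add(8480, Mul(-1, -28)) = Add(8480, 28) = 8508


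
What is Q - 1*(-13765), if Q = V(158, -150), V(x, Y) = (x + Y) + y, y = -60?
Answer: 13713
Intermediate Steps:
V(x, Y) = -60 + Y + x (V(x, Y) = (x + Y) - 60 = (Y + x) - 60 = -60 + Y + x)
Q = -52 (Q = -60 - 150 + 158 = -52)
Q - 1*(-13765) = -52 - 1*(-13765) = -52 + 13765 = 13713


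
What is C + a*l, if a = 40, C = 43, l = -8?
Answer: -277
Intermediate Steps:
C + a*l = 43 + 40*(-8) = 43 - 320 = -277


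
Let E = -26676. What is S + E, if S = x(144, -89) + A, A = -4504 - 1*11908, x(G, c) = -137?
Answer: -43225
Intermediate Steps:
A = -16412 (A = -4504 - 11908 = -16412)
S = -16549 (S = -137 - 16412 = -16549)
S + E = -16549 - 26676 = -43225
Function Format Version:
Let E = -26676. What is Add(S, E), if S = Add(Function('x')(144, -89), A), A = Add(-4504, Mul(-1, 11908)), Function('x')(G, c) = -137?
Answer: -43225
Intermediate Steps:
A = -16412 (A = Add(-4504, -11908) = -16412)
S = -16549 (S = Add(-137, -16412) = -16549)
Add(S, E) = Add(-16549, -26676) = -43225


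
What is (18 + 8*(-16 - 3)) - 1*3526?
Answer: -3660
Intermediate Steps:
(18 + 8*(-16 - 3)) - 1*3526 = (18 + 8*(-19)) - 3526 = (18 - 152) - 3526 = -134 - 3526 = -3660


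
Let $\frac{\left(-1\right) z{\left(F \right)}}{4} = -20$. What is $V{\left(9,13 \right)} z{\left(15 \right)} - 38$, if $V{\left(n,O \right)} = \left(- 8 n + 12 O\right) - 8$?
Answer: $6042$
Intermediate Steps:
$z{\left(F \right)} = 80$ ($z{\left(F \right)} = \left(-4\right) \left(-20\right) = 80$)
$V{\left(n,O \right)} = -8 - 8 n + 12 O$
$V{\left(9,13 \right)} z{\left(15 \right)} - 38 = \left(-8 - 72 + 12 \cdot 13\right) 80 - 38 = \left(-8 - 72 + 156\right) 80 - 38 = 76 \cdot 80 - 38 = 6080 - 38 = 6042$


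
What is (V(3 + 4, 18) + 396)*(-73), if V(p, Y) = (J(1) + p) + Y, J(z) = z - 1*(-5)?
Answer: -31171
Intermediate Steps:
J(z) = 5 + z (J(z) = z + 5 = 5 + z)
V(p, Y) = 6 + Y + p (V(p, Y) = ((5 + 1) + p) + Y = (6 + p) + Y = 6 + Y + p)
(V(3 + 4, 18) + 396)*(-73) = ((6 + 18 + (3 + 4)) + 396)*(-73) = ((6 + 18 + 7) + 396)*(-73) = (31 + 396)*(-73) = 427*(-73) = -31171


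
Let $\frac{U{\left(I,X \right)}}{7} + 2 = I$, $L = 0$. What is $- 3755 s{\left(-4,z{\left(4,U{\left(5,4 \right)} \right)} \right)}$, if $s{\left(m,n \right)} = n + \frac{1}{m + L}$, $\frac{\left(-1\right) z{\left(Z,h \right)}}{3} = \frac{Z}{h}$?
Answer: $\frac{86365}{28} \approx 3084.5$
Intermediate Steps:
$U{\left(I,X \right)} = -14 + 7 I$
$z{\left(Z,h \right)} = - \frac{3 Z}{h}$ ($z{\left(Z,h \right)} = - 3 \frac{Z}{h} = - \frac{3 Z}{h}$)
$s{\left(m,n \right)} = n + \frac{1}{m}$ ($s{\left(m,n \right)} = n + \frac{1}{m + 0} = n + \frac{1}{m}$)
$- 3755 s{\left(-4,z{\left(4,U{\left(5,4 \right)} \right)} \right)} = - 3755 \left(\left(-3\right) 4 \frac{1}{-14 + 7 \cdot 5} + \frac{1}{-4}\right) = - 3755 \left(\left(-3\right) 4 \frac{1}{-14 + 35} - \frac{1}{4}\right) = - 3755 \left(\left(-3\right) 4 \cdot \frac{1}{21} - \frac{1}{4}\right) = - 3755 \left(- \frac{4}{7} - \frac{1}{4}\right) = \left(-3755\right) \left(- \frac{23}{28}\right) = \frac{86365}{28}$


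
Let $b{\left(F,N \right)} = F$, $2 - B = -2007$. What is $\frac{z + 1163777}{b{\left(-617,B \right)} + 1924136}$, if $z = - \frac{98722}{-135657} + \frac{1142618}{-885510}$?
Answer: $\frac{2588877366688196}{4278961700492895} \approx 0.60502$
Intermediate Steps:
$B = 2009$ ($B = 2 - -2007 = 2 + 2007 = 2009$)
$z = - \frac{1251570589}{2224548705}$ ($z = \left(-98722\right) \left(- \frac{1}{135657}\right) + 1142618 \left(- \frac{1}{885510}\right) = \frac{98722}{135657} - \frac{571309}{442755} = - \frac{1251570589}{2224548705} \approx -0.56262$)
$\frac{z + 1163777}{b{\left(-617,B \right)} + 1924136} = \frac{- \frac{1251570589}{2224548705} + 1163777}{-617 + 1924136} = \frac{2588877366688196}{2224548705 \cdot 1923519} = \frac{2588877366688196}{2224548705} \cdot \frac{1}{1923519} = \frac{2588877366688196}{4278961700492895}$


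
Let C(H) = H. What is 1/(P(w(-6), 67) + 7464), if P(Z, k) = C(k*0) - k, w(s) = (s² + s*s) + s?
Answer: 1/7397 ≈ 0.00013519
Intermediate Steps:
w(s) = s + 2*s² (w(s) = (s² + s²) + s = 2*s² + s = s + 2*s²)
P(Z, k) = -k (P(Z, k) = k*0 - k = 0 - k = -k)
1/(P(w(-6), 67) + 7464) = 1/(-1*67 + 7464) = 1/(-67 + 7464) = 1/7397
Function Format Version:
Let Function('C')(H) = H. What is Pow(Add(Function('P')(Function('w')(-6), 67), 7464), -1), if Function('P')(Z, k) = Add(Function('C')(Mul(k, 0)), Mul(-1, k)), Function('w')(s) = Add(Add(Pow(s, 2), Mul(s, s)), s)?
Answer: Rational(1, 7397) ≈ 0.00013519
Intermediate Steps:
Function('w')(s) = Add(s, Mul(2, Pow(s, 2))) (Function('w')(s) = Add(Add(Pow(s, 2), Pow(s, 2)), s) = Add(Mul(2, Pow(s, 2)), s) = Add(s, Mul(2, Pow(s, 2))))
Function('P')(Z, k) = Mul(-1, k) (Function('P')(Z, k) = Add(Mul(k, 0), Mul(-1, k)) = Add(0, Mul(-1, k)) = Mul(-1, k))
Pow(Add(Function('P')(Function('w')(-6), 67), 7464), -1) = Pow(Add(Mul(-1, 67), 7464), -1) = Pow(Add(-67, 7464), -1) = Pow(7397, -1) = Rational(1, 7397)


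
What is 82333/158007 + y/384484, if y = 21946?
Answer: 17561671397/30375581694 ≈ 0.57815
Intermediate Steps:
82333/158007 + y/384484 = 82333/158007 + 21946/384484 = 82333*(1/158007) + 21946*(1/384484) = 82333/158007 + 10973/192242 = 17561671397/30375581694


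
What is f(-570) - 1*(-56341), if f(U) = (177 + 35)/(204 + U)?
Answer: 10310297/183 ≈ 56340.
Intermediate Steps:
f(U) = 212/(204 + U)
f(-570) - 1*(-56341) = 212/(204 - 570) - 1*(-56341) = 212/(-366) + 56341 = 212*(-1/366) + 56341 = -106/183 + 56341 = 10310297/183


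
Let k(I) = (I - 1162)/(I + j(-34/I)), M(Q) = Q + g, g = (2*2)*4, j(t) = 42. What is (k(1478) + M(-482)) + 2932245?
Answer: 1114076099/380 ≈ 2.9318e+6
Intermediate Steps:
g = 16 (g = 4*4 = 16)
M(Q) = 16 + Q (M(Q) = Q + 16 = 16 + Q)
k(I) = (-1162 + I)/(42 + I) (k(I) = (I - 1162)/(I + 42) = (-1162 + I)/(42 + I))
(k(1478) + M(-482)) + 2932245 = ((-1162 + 1478)/(42 + 1478) + (16 - 482)) + 2932245 = (316/1520 - 466) + 2932245 = ((1/1520)*316 - 466) + 2932245 = (79/380 - 466) + 2932245 = -177001/380 + 2932245 = 1114076099/380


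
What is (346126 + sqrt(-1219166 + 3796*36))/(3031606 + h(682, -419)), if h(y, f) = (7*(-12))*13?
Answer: 173063/1515257 + I*sqrt(1082510)/3030514 ≈ 0.11421 + 0.00034332*I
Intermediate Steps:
h(y, f) = -1092 (h(y, f) = -84*13 = -1092)
(346126 + sqrt(-1219166 + 3796*36))/(3031606 + h(682, -419)) = (346126 + sqrt(-1219166 + 3796*36))/(3031606 - 1092) = (346126 + sqrt(-1219166 + 136656))/3030514 = (346126 + sqrt(-1082510))*(1/3030514) = (346126 + I*sqrt(1082510))*(1/3030514) = 173063/1515257 + I*sqrt(1082510)/3030514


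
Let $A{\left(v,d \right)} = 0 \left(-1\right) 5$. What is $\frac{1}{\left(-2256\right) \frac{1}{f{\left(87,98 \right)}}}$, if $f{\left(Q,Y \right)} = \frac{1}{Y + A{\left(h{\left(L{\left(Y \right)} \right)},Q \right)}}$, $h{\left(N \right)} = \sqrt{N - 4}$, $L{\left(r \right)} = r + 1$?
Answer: $- \frac{1}{221088} \approx -4.5231 \cdot 10^{-6}$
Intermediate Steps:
$L{\left(r \right)} = 1 + r$
$h{\left(N \right)} = \sqrt{-4 + N}$
$A{\left(v,d \right)} = 0$ ($A{\left(v,d \right)} = 0 \cdot 5 = 0$)
$f{\left(Q,Y \right)} = \frac{1}{Y}$ ($f{\left(Q,Y \right)} = \frac{1}{Y + 0} = \frac{1}{Y}$)
$\frac{1}{\left(-2256\right) \frac{1}{f{\left(87,98 \right)}}} = \frac{1}{\left(-2256\right) \frac{1}{\frac{1}{98}}} = \frac{1}{\left(-2256\right) 98} = \frac{1}{-221088} = - \frac{1}{221088}$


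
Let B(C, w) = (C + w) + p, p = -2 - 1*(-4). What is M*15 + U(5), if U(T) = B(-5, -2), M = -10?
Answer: -155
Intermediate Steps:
p = 2 (p = -2 + 4 = 2)
B(C, w) = 2 + C + w (B(C, w) = (C + w) + 2 = 2 + C + w)
U(T) = -5 (U(T) = 2 - 5 - 2 = -5)
M*15 + U(5) = -10*15 - 5 = -150 - 5 = -155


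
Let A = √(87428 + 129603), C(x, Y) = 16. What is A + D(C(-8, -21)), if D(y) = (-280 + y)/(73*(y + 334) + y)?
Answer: -44/4261 + √217031 ≈ 465.86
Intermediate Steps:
D(y) = (-280 + y)/(24382 + 74*y) (D(y) = (-280 + y)/(73*(334 + y) + y) = (-280 + y)/((24382 + 73*y) + y) = (-280 + y)/(24382 + 74*y))
A = √217031 ≈ 465.87
A + D(C(-8, -21)) = √217031 + (-280 + 16)/(2*(12191 + 37*16)) = √217031 + (½)*(-264)/(12191 + 592) = √217031 + (½)*(-264)/12783 = √217031 + (½)*(1/12783)*(-264) = √217031 - 44/4261 = -44/4261 + √217031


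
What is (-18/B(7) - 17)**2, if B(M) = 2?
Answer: 676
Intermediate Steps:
(-18/B(7) - 17)**2 = (-18/2 - 17)**2 = (-18*1/2 - 17)**2 = (-9 - 17)**2 = (-26)**2 = 676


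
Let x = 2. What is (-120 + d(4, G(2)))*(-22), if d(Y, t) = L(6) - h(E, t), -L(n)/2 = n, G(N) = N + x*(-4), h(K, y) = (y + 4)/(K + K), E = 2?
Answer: 2893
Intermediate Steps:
h(K, y) = (4 + y)/(2*K) (h(K, y) = (4 + y)/((2*K)) = (4 + y)*(1/(2*K)) = (4 + y)/(2*K))
G(N) = -8 + N (G(N) = N + 2*(-4) = N - 8 = -8 + N)
L(n) = -2*n
d(Y, t) = -13 - t/4 (d(Y, t) = -2*6 - (4 + t)/(2*2) = -12 - (4 + t)/(2*2) = -12 - (1 + t/4) = -12 + (-1 - t/4) = -13 - t/4)
(-120 + d(4, G(2)))*(-22) = (-120 + (-13 - (-8 + 2)/4))*(-22) = (-120 + (-13 - 1/4*(-6)))*(-22) = (-120 + (-13 + 3/2))*(-22) = (-120 - 23/2)*(-22) = -263/2*(-22) = 2893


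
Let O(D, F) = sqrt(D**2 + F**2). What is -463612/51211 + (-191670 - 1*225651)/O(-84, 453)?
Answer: -463612/51211 - 1563*sqrt(23585)/265 ≈ -914.85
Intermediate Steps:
-463612/51211 + (-191670 - 1*225651)/O(-84, 453) = -463612/51211 + (-191670 - 1*225651)/(sqrt((-84)**2 + 453**2)) = -463612*1/51211 + (-191670 - 225651)/(sqrt(7056 + 205209)) = -463612/51211 - 417321*sqrt(23585)/70755 = -463612/51211 - 1563*sqrt(23585)/265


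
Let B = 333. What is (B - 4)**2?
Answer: 108241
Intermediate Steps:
(B - 4)**2 = (333 - 4)**2 = 329**2 = 108241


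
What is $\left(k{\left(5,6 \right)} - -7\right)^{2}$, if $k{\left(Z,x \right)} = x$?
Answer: $169$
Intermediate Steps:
$\left(k{\left(5,6 \right)} - -7\right)^{2} = \left(6 - -7\right)^{2} = \left(6 + 7\right)^{2} = 13^{2} = 169$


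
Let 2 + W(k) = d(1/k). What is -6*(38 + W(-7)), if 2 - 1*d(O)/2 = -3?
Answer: -276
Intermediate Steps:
d(O) = 10 (d(O) = 4 - 2*(-3) = 4 + 6 = 10)
W(k) = 8 (W(k) = -2 + 10 = 8)
-6*(38 + W(-7)) = -6*(38 + 8) = -6*46 = -276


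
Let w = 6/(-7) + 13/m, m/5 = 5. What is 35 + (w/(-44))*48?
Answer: 68083/1925 ≈ 35.368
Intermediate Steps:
m = 25 (m = 5*5 = 25)
w = -59/175 (w = 6/(-7) + 13/25 = 6*(-1/7) + 13*(1/25) = -6/7 + 13/25 = -59/175 ≈ -0.33714)
35 + (w/(-44))*48 = 35 - 59/175/(-44)*48 = 35 - 59/175*(-1/44)*48 = 35 + (59/7700)*48 = 35 + 708/1925 = 68083/1925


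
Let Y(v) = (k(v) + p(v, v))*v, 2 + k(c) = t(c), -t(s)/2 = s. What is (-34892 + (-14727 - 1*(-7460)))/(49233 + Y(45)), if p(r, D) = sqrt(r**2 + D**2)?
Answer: -211230643/225019711 + 9485775*sqrt(2)/225019711 ≈ -0.87910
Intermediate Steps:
t(s) = -2*s
p(r, D) = sqrt(D**2 + r**2)
k(c) = -2 - 2*c
Y(v) = v*(-2 - 2*v + sqrt(2)*sqrt(v**2)) (Y(v) = ((-2 - 2*v) + sqrt(v**2 + v**2))*v = ((-2 - 2*v) + sqrt(2*v**2))*v = ((-2 - 2*v) + sqrt(2)*sqrt(v**2))*v = (-2 - 2*v + sqrt(2)*sqrt(v**2))*v = v*(-2 - 2*v + sqrt(2)*sqrt(v**2)))
(-34892 + (-14727 - 1*(-7460)))/(49233 + Y(45)) = (-34892 + (-14727 - 1*(-7460)))/(49233 + 45*(-2 - 2*45 + sqrt(2)*sqrt(45**2))) = (-34892 + (-14727 + 7460))/(49233 + 45*(-2 - 90 + sqrt(2)*sqrt(2025))) = (-34892 - 7267)/(49233 + 45*(-2 - 90 + sqrt(2)*45)) = -42159/(49233 + 45*(-2 - 90 + 45*sqrt(2))) = -42159/(49233 + 45*(-92 + 45*sqrt(2))) = -42159/(49233 + (-4140 + 2025*sqrt(2))) = -42159/(45093 + 2025*sqrt(2))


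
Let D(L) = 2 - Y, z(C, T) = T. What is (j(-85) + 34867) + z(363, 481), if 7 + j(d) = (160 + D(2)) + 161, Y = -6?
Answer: 35670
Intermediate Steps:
D(L) = 8 (D(L) = 2 - 1*(-6) = 2 + 6 = 8)
j(d) = 322 (j(d) = -7 + ((160 + 8) + 161) = -7 + (168 + 161) = -7 + 329 = 322)
(j(-85) + 34867) + z(363, 481) = (322 + 34867) + 481 = 35189 + 481 = 35670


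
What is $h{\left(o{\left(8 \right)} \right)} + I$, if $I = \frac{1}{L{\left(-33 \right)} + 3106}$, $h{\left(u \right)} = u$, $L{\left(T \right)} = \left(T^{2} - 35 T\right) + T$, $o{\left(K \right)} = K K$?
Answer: $\frac{340289}{5317} \approx 64.0$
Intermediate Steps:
$o{\left(K \right)} = K^{2}$
$L{\left(T \right)} = T^{2} - 34 T$
$I = \frac{1}{5317}$ ($I = \frac{1}{- 33 \left(-34 - 33\right) + 3106} = \frac{1}{\left(-33\right) \left(-67\right) + 3106} = \frac{1}{2211 + 3106} = \frac{1}{5317} \approx 0.00018808$)
$h{\left(o{\left(8 \right)} \right)} + I = 8^{2} + \frac{1}{5317} = 64 + \frac{1}{5317} = \frac{340289}{5317}$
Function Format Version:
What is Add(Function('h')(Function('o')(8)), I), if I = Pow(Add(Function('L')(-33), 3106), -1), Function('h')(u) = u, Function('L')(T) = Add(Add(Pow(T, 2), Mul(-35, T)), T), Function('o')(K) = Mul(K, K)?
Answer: Rational(340289, 5317) ≈ 64.000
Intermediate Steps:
Function('o')(K) = Pow(K, 2)
Function('L')(T) = Add(Pow(T, 2), Mul(-34, T))
I = Rational(1, 5317) (I = Pow(Add(Mul(-33, Add(-34, -33)), 3106), -1) = Pow(Add(Mul(-33, -67), 3106), -1) = Pow(Add(2211, 3106), -1) = Pow(5317, -1) = Rational(1, 5317) ≈ 0.00018808)
Add(Function('h')(Function('o')(8)), I) = Add(Pow(8, 2), Rational(1, 5317)) = Add(64, Rational(1, 5317)) = Rational(340289, 5317)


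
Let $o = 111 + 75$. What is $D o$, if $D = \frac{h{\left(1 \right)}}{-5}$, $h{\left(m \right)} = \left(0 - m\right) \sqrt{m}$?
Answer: $\frac{186}{5} \approx 37.2$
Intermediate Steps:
$h{\left(m \right)} = - m^{\frac{3}{2}}$ ($h{\left(m \right)} = - m \sqrt{m} = - m^{\frac{3}{2}}$)
$o = 186$
$D = \frac{1}{5}$ ($D = \frac{\left(-1\right) 1^{\frac{3}{2}}}{-5} = \left(-1\right) 1 \left(- \frac{1}{5}\right) = \left(-1\right) \left(- \frac{1}{5}\right) = \frac{1}{5} \approx 0.2$)
$D o = \frac{1}{5} \cdot 186 = \frac{186}{5}$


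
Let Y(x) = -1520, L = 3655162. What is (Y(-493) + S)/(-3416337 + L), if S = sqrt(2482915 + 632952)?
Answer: -304/47765 + sqrt(3115867)/238825 ≈ 0.0010266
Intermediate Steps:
S = sqrt(3115867) ≈ 1765.2
(Y(-493) + S)/(-3416337 + L) = (-1520 + sqrt(3115867))/(-3416337 + 3655162) = (-1520 + sqrt(3115867))/238825 = (-1520 + sqrt(3115867))*(1/238825) = -304/47765 + sqrt(3115867)/238825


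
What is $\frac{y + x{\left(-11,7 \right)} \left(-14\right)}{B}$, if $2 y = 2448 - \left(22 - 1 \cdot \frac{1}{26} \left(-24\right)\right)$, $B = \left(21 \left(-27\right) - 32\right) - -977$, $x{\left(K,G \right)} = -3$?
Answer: $\frac{16309}{4914} \approx 3.3189$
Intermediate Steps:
$B = 378$ ($B = \left(-567 - 32\right) + 977 = -599 + 977 = 378$)
$y = \frac{15763}{13}$ ($y = \frac{2448 - \left(22 - 1 \cdot \frac{1}{26} \left(-24\right)\right)}{2} = \frac{2448 + \left(\frac{1}{26} \left(-24\right) - 22\right)}{2} = \frac{2448 - \frac{298}{13}}{2} = \frac{1}{2} \cdot \frac{31526}{13} = \frac{15763}{13} \approx 1212.5$)
$\frac{y + x{\left(-11,7 \right)} \left(-14\right)}{B} = \frac{\frac{15763}{13} - -42}{378} = \left(\frac{15763}{13} + 42\right) \frac{1}{378} = \frac{16309}{13} \cdot \frac{1}{378} = \frac{16309}{4914}$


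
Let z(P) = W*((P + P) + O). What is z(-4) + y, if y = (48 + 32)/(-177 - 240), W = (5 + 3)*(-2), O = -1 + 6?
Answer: 19936/417 ≈ 47.808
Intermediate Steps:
O = 5
W = -16 (W = 8*(-2) = -16)
z(P) = -80 - 32*P (z(P) = -16*((P + P) + 5) = -16*(2*P + 5) = -16*(5 + 2*P) = -80 - 32*P)
y = -80/417 (y = 80/(-417) = 80*(-1/417) = -80/417 ≈ -0.19185)
z(-4) + y = (-80 - 32*(-4)) - 80/417 = (-80 + 128) - 80/417 = 48 - 80/417 = 19936/417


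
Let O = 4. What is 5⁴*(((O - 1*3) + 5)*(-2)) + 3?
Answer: -7497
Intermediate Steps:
5⁴*(((O - 1*3) + 5)*(-2)) + 3 = 5⁴*(((4 - 1*3) + 5)*(-2)) + 3 = 625*(((4 - 3) + 5)*(-2)) + 3 = 625*((1 + 5)*(-2)) + 3 = 625*(6*(-2)) + 3 = 625*(-12) + 3 = -7500 + 3 = -7497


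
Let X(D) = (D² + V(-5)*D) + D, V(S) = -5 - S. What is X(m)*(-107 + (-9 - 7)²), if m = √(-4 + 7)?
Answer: 447 + 149*√3 ≈ 705.08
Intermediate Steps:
m = √3 ≈ 1.7320
X(D) = D + D² (X(D) = (D² + (-5 - 1*(-5))*D) + D = (D² + (-5 + 5)*D) + D = (D² + 0*D) + D = (D² + 0) + D = D² + D = D + D²)
X(m)*(-107 + (-9 - 7)²) = (√3*(1 + √3))*(-107 + (-9 - 7)²) = (√3*(1 + √3))*(-107 + (-16)²) = (√3*(1 + √3))*(-107 + 256) = (√3*(1 + √3))*149 = 149*√3*(1 + √3)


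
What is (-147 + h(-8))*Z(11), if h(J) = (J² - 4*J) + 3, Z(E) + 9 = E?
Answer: -96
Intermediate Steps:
Z(E) = -9 + E
h(J) = 3 + J² - 4*J
(-147 + h(-8))*Z(11) = (-147 + (3 + (-8)² - 4*(-8)))*(-9 + 11) = (-147 + (3 + 64 + 32))*2 = (-147 + 99)*2 = -48*2 = -96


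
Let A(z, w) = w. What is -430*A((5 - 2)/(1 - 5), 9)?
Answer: -3870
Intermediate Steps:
-430*A((5 - 2)/(1 - 5), 9) = -430*9 = -3870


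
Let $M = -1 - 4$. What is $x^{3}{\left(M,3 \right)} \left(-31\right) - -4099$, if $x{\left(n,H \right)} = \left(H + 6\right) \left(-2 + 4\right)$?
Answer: $-176693$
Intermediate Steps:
$M = -5$
$x{\left(n,H \right)} = 12 + 2 H$ ($x{\left(n,H \right)} = \left(6 + H\right) 2 = 12 + 2 H$)
$x^{3}{\left(M,3 \right)} \left(-31\right) - -4099 = \left(12 + 2 \cdot 3\right)^{3} \left(-31\right) - -4099 = \left(12 + 6\right)^{3} \left(-31\right) + 4099 = 18^{3} \left(-31\right) + 4099 = 5832 \left(-31\right) + 4099 = -180792 + 4099 = -176693$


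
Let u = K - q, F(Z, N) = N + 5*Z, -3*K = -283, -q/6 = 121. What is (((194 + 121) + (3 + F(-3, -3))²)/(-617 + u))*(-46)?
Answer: -7452/61 ≈ -122.16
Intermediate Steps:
q = -726 (q = -6*121 = -726)
K = 283/3 (K = -⅓*(-283) = 283/3 ≈ 94.333)
u = 2461/3 (u = 283/3 - 1*(-726) = 283/3 + 726 = 2461/3 ≈ 820.33)
(((194 + 121) + (3 + F(-3, -3))²)/(-617 + u))*(-46) = (((194 + 121) + (3 + (-3 + 5*(-3)))²)/(-617 + 2461/3))*(-46) = ((315 + (3 + (-3 - 15))²)/(610/3))*(-46) = ((315 + (3 - 18)²)*(3/610))*(-46) = ((315 + (-15)²)*(3/610))*(-46) = ((315 + 225)*(3/610))*(-46) = (540*(3/610))*(-46) = (162/61)*(-46) = -7452/61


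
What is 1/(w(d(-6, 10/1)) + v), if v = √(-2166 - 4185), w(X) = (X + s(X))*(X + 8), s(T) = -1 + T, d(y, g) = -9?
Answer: 19/6712 - I*√6351/6712 ≈ 0.0028308 - 0.011873*I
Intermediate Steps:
w(X) = (-1 + 2*X)*(8 + X) (w(X) = (X + (-1 + X))*(X + 8) = (-1 + 2*X)*(8 + X))
v = I*√6351 (v = √(-6351) = I*√6351 ≈ 79.693*I)
1/(w(d(-6, 10/1)) + v) = 1/((-8 + 2*(-9)² + 15*(-9)) + I*√6351) = 1/((-8 + 2*81 - 135) + I*√6351) = 1/((-8 + 162 - 135) + I*√6351) = 1/(19 + I*√6351)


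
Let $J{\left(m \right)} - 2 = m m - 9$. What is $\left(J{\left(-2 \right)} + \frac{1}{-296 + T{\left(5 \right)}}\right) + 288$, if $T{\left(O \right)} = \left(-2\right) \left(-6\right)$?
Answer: $\frac{80939}{284} \approx 285.0$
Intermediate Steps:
$T{\left(O \right)} = 12$
$J{\left(m \right)} = -7 + m^{2}$ ($J{\left(m \right)} = 2 + \left(m m - 9\right) = 2 + \left(m^{2} - 9\right) = 2 + \left(-9 + m^{2}\right) = -7 + m^{2}$)
$\left(J{\left(-2 \right)} + \frac{1}{-296 + T{\left(5 \right)}}\right) + 288 = \left(\left(-7 + \left(-2\right)^{2}\right) + \frac{1}{-296 + 12}\right) + 288 = \left(\left(-7 + 4\right) + \frac{1}{-284}\right) + 288 = \left(-3 - \frac{1}{284}\right) + 288 = - \frac{853}{284} + 288 = \frac{80939}{284}$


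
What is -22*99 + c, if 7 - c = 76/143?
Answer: -310529/143 ≈ -2171.5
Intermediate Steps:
c = 925/143 (c = 7 - 76/143 = 925/143 ≈ 6.4685)
-22*99 + c = -22*99 + 925/143 = -2178 + 925/143 = -310529/143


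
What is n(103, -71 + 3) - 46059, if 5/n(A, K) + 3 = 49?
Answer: -2118709/46 ≈ -46059.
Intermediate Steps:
n(A, K) = 5/46 (n(A, K) = 5/(-3 + 49) = 5/46)
n(103, -71 + 3) - 46059 = 5/46 - 46059 = -2118709/46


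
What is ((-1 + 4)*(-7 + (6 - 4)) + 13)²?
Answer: 4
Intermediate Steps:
((-1 + 4)*(-7 + (6 - 4)) + 13)² = (3*(-7 + 2) + 13)² = (3*(-5) + 13)² = (-15 + 13)² = (-2)² = 4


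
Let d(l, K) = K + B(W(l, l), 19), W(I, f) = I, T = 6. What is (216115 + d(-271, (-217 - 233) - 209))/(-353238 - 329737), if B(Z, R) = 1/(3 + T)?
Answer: -22813/72315 ≈ -0.31547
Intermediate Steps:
B(Z, R) = ⅑ (B(Z, R) = 1/(3 + 6) = 1/9 = ⅑)
d(l, K) = ⅑ + K (d(l, K) = K + ⅑ = ⅑ + K)
(216115 + d(-271, (-217 - 233) - 209))/(-353238 - 329737) = (216115 + (⅑ + ((-217 - 233) - 209)))/(-353238 - 329737) = (216115 + (⅑ + (-450 - 209)))/(-682975) = (216115 + (⅑ - 659))*(-1/682975) = (216115 - 5930/9)*(-1/682975) = (1939105/9)*(-1/682975) = -22813/72315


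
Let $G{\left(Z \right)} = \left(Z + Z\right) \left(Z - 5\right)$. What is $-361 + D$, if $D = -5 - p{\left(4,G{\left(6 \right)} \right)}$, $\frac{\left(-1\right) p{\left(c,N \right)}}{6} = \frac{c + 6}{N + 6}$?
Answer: $- \frac{1088}{3} \approx -362.67$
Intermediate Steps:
$G{\left(Z \right)} = 2 Z \left(-5 + Z\right)$
$p{\left(c,N \right)} = - \frac{6 \left(6 + c\right)}{6 + N}$ ($p{\left(c,N \right)} = - 6 \frac{c + 6}{N + 6} = - 6 \frac{6 + c}{6 + N} = - \frac{6 \left(6 + c\right)}{6 + N}$)
$D = - \frac{5}{3}$ ($D = -5 - \frac{6 \left(-6 - 4\right)}{6 + 2 \cdot 6 \left(-5 + 6\right)} = -5 - \frac{6 \left(-6 - 4\right)}{6 + 2 \cdot 6 \cdot 1} = -5 - 6 \frac{1}{6 + 12} \left(-10\right) = -5 - 6 \cdot \frac{1}{18} \left(-10\right) = -5 - - \frac{10}{3} = -5 + \frac{10}{3} = - \frac{5}{3} \approx -1.6667$)
$-361 + D = -361 - \frac{5}{3} = - \frac{1088}{3}$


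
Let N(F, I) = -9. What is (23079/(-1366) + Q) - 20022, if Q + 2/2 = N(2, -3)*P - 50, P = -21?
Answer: -27184623/1366 ≈ -19901.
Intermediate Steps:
Q = 138 (Q = -1 + (-9*(-21) - 50) = -1 + (189 - 50) = -1 + 139 = 138)
(23079/(-1366) + Q) - 20022 = (23079/(-1366) + 138) - 20022 = (23079*(-1/1366) + 138) - 20022 = (-23079/1366 + 138) - 20022 = 165429/1366 - 20022 = -27184623/1366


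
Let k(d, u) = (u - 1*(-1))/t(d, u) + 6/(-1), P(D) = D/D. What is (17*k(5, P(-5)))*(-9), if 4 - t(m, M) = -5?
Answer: 884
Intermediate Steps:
t(m, M) = 9 (t(m, M) = 4 - 1*(-5) = 4 + 5 = 9)
P(D) = 1
k(d, u) = -53/9 + u/9 (k(d, u) = (u - 1*(-1))/9 + 6/(-1) = (u + 1)*(⅑) + 6*(-1) = (1 + u)*(⅑) - 6 = (⅑ + u/9) - 6 = -53/9 + u/9)
(17*k(5, P(-5)))*(-9) = (17*(-53/9 + (⅑)*1))*(-9) = (17*(-53/9 + ⅑))*(-9) = (17*(-52/9))*(-9) = -884/9*(-9) = 884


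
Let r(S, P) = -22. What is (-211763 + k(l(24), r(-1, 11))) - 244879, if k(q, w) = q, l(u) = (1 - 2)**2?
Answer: -456641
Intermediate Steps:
l(u) = 1 (l(u) = (-1)**2 = 1)
(-211763 + k(l(24), r(-1, 11))) - 244879 = (-211763 + 1) - 244879 = -211762 - 244879 = -456641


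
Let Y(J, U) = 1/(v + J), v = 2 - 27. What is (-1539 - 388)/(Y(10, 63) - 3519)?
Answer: 28905/52786 ≈ 0.54759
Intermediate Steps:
v = -25
Y(J, U) = 1/(-25 + J)
(-1539 - 388)/(Y(10, 63) - 3519) = (-1539 - 388)/(1/(-25 + 10) - 3519) = -1927/(1/(-15) - 3519) = -1927/(-1/15 - 3519) = -1927/(-52786/15) = -1927*(-15/52786) = 28905/52786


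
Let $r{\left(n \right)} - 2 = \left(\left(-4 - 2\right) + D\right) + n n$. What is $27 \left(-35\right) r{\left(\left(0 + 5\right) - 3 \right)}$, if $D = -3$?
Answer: $2835$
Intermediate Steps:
$r{\left(n \right)} = -7 + n^{2}$ ($r{\left(n \right)} = 2 + \left(\left(\left(-4 - 2\right) - 3\right) + n n\right) = 2 + \left(\left(\left(-4 - 2\right) - 3\right) + n^{2}\right) = 2 + \left(\left(-6 - 3\right) + n^{2}\right) = 2 + \left(-9 + n^{2}\right) = -7 + n^{2}$)
$27 \left(-35\right) r{\left(\left(0 + 5\right) - 3 \right)} = 27 \left(-35\right) \left(-7 + \left(\left(0 + 5\right) - 3\right)^{2}\right) = - 945 \left(-7 + \left(5 - 3\right)^{2}\right) = - 945 \left(-7 + 2^{2}\right) = - 945 \left(-7 + 4\right) = \left(-945\right) \left(-3\right) = 2835$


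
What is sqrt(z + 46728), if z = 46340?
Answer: 2*sqrt(23267) ≈ 305.07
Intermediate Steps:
sqrt(z + 46728) = sqrt(46340 + 46728) = sqrt(93068) = 2*sqrt(23267)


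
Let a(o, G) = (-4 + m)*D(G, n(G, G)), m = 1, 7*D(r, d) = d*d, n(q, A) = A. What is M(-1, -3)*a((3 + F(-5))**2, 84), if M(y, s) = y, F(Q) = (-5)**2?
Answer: 3024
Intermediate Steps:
F(Q) = 25
D(r, d) = d**2/7 (D(r, d) = (d*d)/7 = d**2/7)
a(o, G) = -3*G**2/7 (a(o, G) = (-4 + 1)*(G**2/7) = -3*G**2/7)
M(-1, -3)*a((3 + F(-5))**2, 84) = -(-3)*84**2/7 = -(-3)*7056/7 = -1*(-3024) = 3024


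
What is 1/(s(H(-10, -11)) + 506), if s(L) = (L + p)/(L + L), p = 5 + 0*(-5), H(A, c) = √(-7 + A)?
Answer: 34*I/(5*√17 + 17221*I) ≈ 0.0019743 + 2.3635e-6*I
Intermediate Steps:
p = 5 (p = 5 + 0 = 5)
s(L) = (5 + L)/(2*L) (s(L) = (L + 5)/(L + L) = (5 + L)/((2*L)) = (5 + L)*(1/(2*L)) = (5 + L)/(2*L))
1/(s(H(-10, -11)) + 506) = 1/((5 + √(-7 - 10))/(2*(√(-7 - 10))) + 506) = 1/((5 + √(-17))/(2*(√(-17))) + 506) = 1/((5 + I*√17)/(2*((I*√17))) + 506) = 1/((-I*√17/17)*(5 + I*√17)/2 + 506) = 1/(-I*√17*(5 + I*√17)/34 + 506) = 1/(506 - I*√17*(5 + I*√17)/34)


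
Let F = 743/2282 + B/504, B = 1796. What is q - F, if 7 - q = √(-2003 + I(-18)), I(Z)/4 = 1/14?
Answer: 31946/10269 - I*√98133/7 ≈ 3.1109 - 44.752*I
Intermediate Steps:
I(Z) = 2/7 (I(Z) = 4/14 = 4*(1/14) = 2/7)
F = 39937/10269 (F = 743/2282 + 1796/504 = 743*(1/2282) + 1796*(1/504) = 743/2282 + 449/126 = 39937/10269 ≈ 3.8891)
q = 7 - I*√98133/7 (q = 7 - √(-2003 + 2/7) = 7 - √(-14019/7) = 7 - I*√98133/7 ≈ 7.0 - 44.752*I)
q - F = (7 - I*√98133/7) - 1*39937/10269 = (7 - I*√98133/7) - 39937/10269 = 31946/10269 - I*√98133/7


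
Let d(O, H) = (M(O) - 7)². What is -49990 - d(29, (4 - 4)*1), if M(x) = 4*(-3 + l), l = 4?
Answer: -49999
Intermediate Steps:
M(x) = 4 (M(x) = 4*(-3 + 4) = 4*1 = 4)
d(O, H) = 9 (d(O, H) = (4 - 7)² = (-3)² = 9)
-49990 - d(29, (4 - 4)*1) = -49990 - 1*9 = -49990 - 9 = -49999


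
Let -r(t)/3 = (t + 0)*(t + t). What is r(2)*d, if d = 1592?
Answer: -38208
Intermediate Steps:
r(t) = -6*t² (r(t) = -3*(t + 0)*(t + t) = -3*t*2*t = -6*t²)
r(2)*d = -6*2²*1592 = -6*4*1592 = -24*1592 = -38208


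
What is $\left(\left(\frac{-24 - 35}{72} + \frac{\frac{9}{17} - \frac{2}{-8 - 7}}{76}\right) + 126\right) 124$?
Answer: $\frac{451267279}{29070} \approx 15523.0$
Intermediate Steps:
$\left(\left(\frac{-24 - 35}{72} + \frac{\frac{9}{17} - \frac{2}{-8 - 7}}{76}\right) + 126\right) 124 = \left(\left(\left(-24 - 35\right) \frac{1}{72} + \left(9 \cdot \frac{1}{17} - \frac{2}{-8 - 7}\right) \frac{1}{76}\right) + 126\right) 124 = \left(\left(\left(-59\right) \frac{1}{72} + \left(\frac{9}{17} - \frac{2}{-15}\right) \frac{1}{76}\right) + 126\right) 124 = \left(\left(- \frac{59}{72} + \left(\frac{9}{17} - - \frac{2}{15}\right) \frac{1}{76}\right) + 126\right) 124 = \left(\left(- \frac{59}{72} + \left(\frac{9}{17} + \frac{2}{15}\right) \frac{1}{76}\right) + 126\right) 124 = \left(\left(- \frac{59}{72} + \frac{169}{255} \cdot \frac{1}{76}\right) + 126\right) 124 = \left(\left(- \frac{59}{72} + \frac{169}{19380}\right) + 126\right) 124 = \left(- \frac{94271}{116280} + 126\right) 124 = \frac{14557009}{116280} \cdot 124 = \frac{451267279}{29070}$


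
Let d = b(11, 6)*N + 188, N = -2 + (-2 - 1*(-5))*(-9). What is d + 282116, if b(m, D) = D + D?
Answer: 281956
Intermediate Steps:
b(m, D) = 2*D
N = -29 (N = -2 + (-2 + 5)*(-9) = -2 + 3*(-9) = -2 - 27 = -29)
d = -160 (d = (2*6)*(-29) + 188 = 12*(-29) + 188 = -348 + 188 = -160)
d + 282116 = -160 + 282116 = 281956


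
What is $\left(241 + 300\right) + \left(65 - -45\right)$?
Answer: $651$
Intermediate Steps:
$\left(241 + 300\right) + \left(65 - -45\right) = 541 + \left(65 + 45\right) = 541 + 110 = 651$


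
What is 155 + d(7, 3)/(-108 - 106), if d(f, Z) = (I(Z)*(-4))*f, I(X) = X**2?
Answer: 16711/107 ≈ 156.18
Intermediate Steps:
d(f, Z) = -4*f*Z**2 (d(f, Z) = (Z**2*(-4))*f = (-4*Z**2)*f = -4*f*Z**2)
155 + d(7, 3)/(-108 - 106) = 155 + (-4*7*3**2)/(-108 - 106) = 155 - 4*7*9/(-214) = 155 - 252*(-1/214) = 155 + 126/107 = 16711/107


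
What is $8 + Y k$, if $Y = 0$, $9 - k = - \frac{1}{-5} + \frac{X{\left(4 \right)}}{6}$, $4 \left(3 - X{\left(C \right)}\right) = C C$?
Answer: $8$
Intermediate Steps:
$X{\left(C \right)} = 3 - \frac{C^{2}}{4}$ ($X{\left(C \right)} = 3 - \frac{C C}{4} = 3 - \frac{C^{2}}{4}$)
$k = \frac{269}{30}$ ($k = 9 - \left(- \frac{1}{-5} + \frac{3 - \frac{4^{2}}{4}}{6}\right) = 9 - \left(\left(-1\right) \left(- \frac{1}{5}\right) + \left(3 - 4\right) \frac{1}{6}\right) = 9 - \left(\frac{1}{5} + \left(3 - 4\right) \frac{1}{6}\right) = 9 - \left(\frac{1}{5} - \frac{1}{6}\right) = 9 - \frac{1}{30} = \frac{269}{30} \approx 8.9667$)
$8 + Y k = 8 + 0 \cdot \frac{269}{30} = 8 + 0 = 8$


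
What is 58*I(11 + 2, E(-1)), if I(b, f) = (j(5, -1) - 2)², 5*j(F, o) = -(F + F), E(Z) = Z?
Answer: 928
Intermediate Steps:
j(F, o) = -2*F/5 (j(F, o) = (-(F + F))/5 = (-2*F)/5 = -2*F/5)
I(b, f) = 16 (I(b, f) = (-⅖*5 - 2)² = (-2 - 2)² = (-4)² = 16)
58*I(11 + 2, E(-1)) = 58*16 = 928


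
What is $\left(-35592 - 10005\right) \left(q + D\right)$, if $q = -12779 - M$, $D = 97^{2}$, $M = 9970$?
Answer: $608263980$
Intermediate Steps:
$D = 9409$
$q = -22749$ ($q = -12779 - 9970 = -22749$)
$\left(-35592 - 10005\right) \left(q + D\right) = \left(-35592 - 10005\right) \left(-22749 + 9409\right) = \left(-45597\right) \left(-13340\right) = 608263980$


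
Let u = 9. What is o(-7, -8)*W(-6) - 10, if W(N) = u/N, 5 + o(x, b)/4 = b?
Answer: 68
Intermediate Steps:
o(x, b) = -20 + 4*b
W(N) = 9/N
o(-7, -8)*W(-6) - 10 = (-20 + 4*(-8))*(9/(-6)) - 10 = (-20 - 32)*(9*(-⅙)) - 10 = -52*(-3/2) - 10 = 78 - 10 = 68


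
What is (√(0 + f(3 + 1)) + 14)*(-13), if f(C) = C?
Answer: -208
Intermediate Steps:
(√(0 + f(3 + 1)) + 14)*(-13) = (√(0 + (3 + 1)) + 14)*(-13) = (√(0 + 4) + 14)*(-13) = (√4 + 14)*(-13) = (2 + 14)*(-13) = 16*(-13) = -208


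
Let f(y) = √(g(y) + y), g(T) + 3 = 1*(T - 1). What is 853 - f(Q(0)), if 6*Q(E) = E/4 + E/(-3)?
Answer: 853 - 2*I ≈ 853.0 - 2.0*I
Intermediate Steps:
Q(E) = -E/72 (Q(E) = (E/4 + E/(-3))/6 = (E*(¼) + E*(-⅓))/6 = (E/4 - E/3)/6 = (-E/12)/6 = -E/72)
g(T) = -4 + T (g(T) = -3 + 1*(T - 1) = -3 + 1*(-1 + T) = -3 + (-1 + T) = -4 + T)
f(y) = √(-4 + 2*y) (f(y) = √((-4 + y) + y) = √(-4 + 2*y))
853 - f(Q(0)) = 853 - √(-4 + 2*(-1/72*0)) = 853 - √(-4 + 2*0) = 853 - √(-4 + 0) = 853 - √(-4) = 853 - 2*I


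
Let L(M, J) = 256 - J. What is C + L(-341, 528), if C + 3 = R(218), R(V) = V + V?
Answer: 161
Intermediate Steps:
R(V) = 2*V
C = 433 (C = -3 + 2*218 = -3 + 436 = 433)
C + L(-341, 528) = 433 + (256 - 1*528) = 433 + (256 - 528) = 433 - 272 = 161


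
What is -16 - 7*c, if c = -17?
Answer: 103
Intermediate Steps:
-16 - 7*c = -16 - 7*(-17) = -16 + 119 = 103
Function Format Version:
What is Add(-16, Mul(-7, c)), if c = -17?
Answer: 103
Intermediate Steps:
Add(-16, Mul(-7, c)) = Add(-16, Mul(-7, -17)) = Add(-16, 119) = 103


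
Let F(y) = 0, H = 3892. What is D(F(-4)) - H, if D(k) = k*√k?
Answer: -3892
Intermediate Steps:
D(k) = k^(3/2)
D(F(-4)) - H = 0^(3/2) - 1*3892 = 0 - 3892 = -3892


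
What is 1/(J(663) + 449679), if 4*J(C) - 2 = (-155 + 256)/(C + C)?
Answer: 5304/2385100169 ≈ 2.2238e-6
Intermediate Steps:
J(C) = ½ + 101/(8*C) (J(C) = ½ + ((-155 + 256)/(C + C))/4 = ½ + (101/((2*C)))/4 = ½ + (101*(1/(2*C)))/4 = ½ + (101/(2*C))/4 = ½ + 101/(8*C))
1/(J(663) + 449679) = 1/((⅛)*(101 + 4*663)/663 + 449679) = 1/((⅛)*(1/663)*(101 + 2652) + 449679) = 1/((⅛)*(1/663)*2753 + 449679) = 1/(2753/5304 + 449679) = 1/(2385100169/5304) = 5304/2385100169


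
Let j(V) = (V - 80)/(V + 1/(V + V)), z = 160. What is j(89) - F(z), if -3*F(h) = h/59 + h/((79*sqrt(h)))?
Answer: 939478/934737 + 4*sqrt(10)/237 ≈ 1.0584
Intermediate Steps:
F(h) = -h/177 - sqrt(h)/237 (F(h) = -(h/59 + h/((79*sqrt(h))))/3 = -(h*(1/59) + h*(1/(79*sqrt(h))))/3 = -(h/59 + sqrt(h)/79)/3 = -h/177 - sqrt(h)/237)
j(V) = (-80 + V)/(V + 1/(2*V))
j(89) - F(z) = 2*89*(-80 + 89)/(1 + 2*89**2) - (-1/177*160 - 4*sqrt(10)/237) = 2*89*9/(1 + 2*7921) - (-160/177 - 4*sqrt(10)/237) = 2*89*9/(1 + 15842) - (-160/177 - 4*sqrt(10)/237) = 2*89*9/15843 + (160/177 + 4*sqrt(10)/237) = 2*89*(1/15843)*9 + (160/177 + 4*sqrt(10)/237) = 534/5281 + (160/177 + 4*sqrt(10)/237) = 939478/934737 + 4*sqrt(10)/237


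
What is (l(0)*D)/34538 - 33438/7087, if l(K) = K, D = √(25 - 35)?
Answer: -33438/7087 ≈ -4.7182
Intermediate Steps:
D = I*√10 (D = √(-10) = I*√10 ≈ 3.1623*I)
(l(0)*D)/34538 - 33438/7087 = (0*(I*√10))/34538 - 33438/7087 = 0*(1/34538) - 33438*1/7087 = 0 - 33438/7087 = -33438/7087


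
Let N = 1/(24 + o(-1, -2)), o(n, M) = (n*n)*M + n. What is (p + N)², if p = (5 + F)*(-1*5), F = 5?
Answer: 1100401/441 ≈ 2495.2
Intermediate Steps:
o(n, M) = n + M*n² (o(n, M) = n²*M + n = M*n² + n = n + M*n²)
p = -50 (p = (5 + 5)*(-1*5) = 10*(-5) = -50)
N = 1/21 (N = 1/(24 - (1 - 2*(-1))) = 1/(24 - (1 + 2)) = 1/(24 - 1*3) = 1/(24 - 3) = 1/21 ≈ 0.047619)
(p + N)² = (-50 + 1/21)² = (-1049/21)² = 1100401/441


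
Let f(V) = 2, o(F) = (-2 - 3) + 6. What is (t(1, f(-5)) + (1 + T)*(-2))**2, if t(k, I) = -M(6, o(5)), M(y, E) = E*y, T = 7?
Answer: 484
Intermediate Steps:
o(F) = 1 (o(F) = -5 + 6 = 1)
t(k, I) = -6
(t(1, f(-5)) + (1 + T)*(-2))**2 = (-6 + (1 + 7)*(-2))**2 = (-6 + 8*(-2))**2 = (-6 - 16)**2 = (-22)**2 = 484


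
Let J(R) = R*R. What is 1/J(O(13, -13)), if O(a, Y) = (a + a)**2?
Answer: 1/456976 ≈ 2.1883e-6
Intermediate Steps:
O(a, Y) = 4*a**2 (O(a, Y) = (2*a)**2 = 4*a**2)
J(R) = R**2
1/J(O(13, -13)) = 1/((4*13**2)**2) = 1/((4*169)**2) = 1/(676**2) = 1/456976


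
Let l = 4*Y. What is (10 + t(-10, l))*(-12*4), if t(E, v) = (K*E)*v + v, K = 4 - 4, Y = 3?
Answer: -1056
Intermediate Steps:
K = 0
l = 12 (l = 4*3 = 12)
t(E, v) = v (t(E, v) = (0*E)*v + v = 0*v + v = 0 + v = v)
(10 + t(-10, l))*(-12*4) = (10 + 12)*(-12*4) = 22*(-48) = -1056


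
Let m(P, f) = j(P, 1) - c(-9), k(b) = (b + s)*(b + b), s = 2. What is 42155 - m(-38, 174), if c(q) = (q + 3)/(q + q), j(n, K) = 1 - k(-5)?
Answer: 126553/3 ≈ 42184.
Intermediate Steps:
k(b) = 2*b*(2 + b) (k(b) = (b + 2)*(b + b) = (2 + b)*(2*b) = 2*b*(2 + b))
j(n, K) = -29 (j(n, K) = 1 - 2*(-5)*(2 - 5) = 1 - 2*(-5)*(-3) = 1 - 1*30 = 1 - 30 = -29)
c(q) = (3 + q)/(2*q) (c(q) = (3 + q)/((2*q)) = (3 + q)*(1/(2*q)) = (3 + q)/(2*q))
m(P, f) = -88/3 (m(P, f) = -29 - (3 - 9)/(2*(-9)) = -29 - (-1)*(-6)/(2*9) = -29 - 1*⅓ = -29 - ⅓ = -88/3)
42155 - m(-38, 174) = 42155 - 1*(-88/3) = 42155 + 88/3 = 126553/3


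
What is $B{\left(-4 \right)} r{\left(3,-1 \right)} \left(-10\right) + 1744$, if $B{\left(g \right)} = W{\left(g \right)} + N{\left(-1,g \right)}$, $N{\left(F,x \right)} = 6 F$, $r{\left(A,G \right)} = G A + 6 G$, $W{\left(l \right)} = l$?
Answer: $844$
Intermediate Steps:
$r{\left(A,G \right)} = 6 G + A G$ ($r{\left(A,G \right)} = A G + 6 G = 6 G + A G$)
$B{\left(g \right)} = -6 + g$ ($B{\left(g \right)} = g + 6 \left(-1\right) = g - 6 = -6 + g$)
$B{\left(-4 \right)} r{\left(3,-1 \right)} \left(-10\right) + 1744 = \left(-6 - 4\right) \left(- (6 + 3)\right) \left(-10\right) + 1744 = - 10 \left(\left(-1\right) 9\right) \left(-10\right) + 1744 = \left(-10\right) \left(-9\right) \left(-10\right) + 1744 = 90 \left(-10\right) + 1744 = -900 + 1744 = 844$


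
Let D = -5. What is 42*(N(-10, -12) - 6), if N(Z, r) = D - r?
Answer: 42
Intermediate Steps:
N(Z, r) = -5 - r
42*(N(-10, -12) - 6) = 42*((-5 - 1*(-12)) - 6) = 42*((-5 + 12) - 6) = 42*(7 - 6) = 42*1 = 42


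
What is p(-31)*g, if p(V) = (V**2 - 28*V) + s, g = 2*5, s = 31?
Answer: 18600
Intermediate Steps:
g = 10
p(V) = 31 + V**2 - 28*V (p(V) = (V**2 - 28*V) + 31 = 31 + V**2 - 28*V)
p(-31)*g = (31 + (-31)**2 - 28*(-31))*10 = (31 + 961 + 868)*10 = 1860*10 = 18600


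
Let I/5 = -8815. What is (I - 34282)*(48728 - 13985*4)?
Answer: 565110684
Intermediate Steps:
I = -44075 (I = 5*(-8815) = -44075)
(I - 34282)*(48728 - 13985*4) = (-44075 - 34282)*(48728 - 13985*4) = -78357*(48728 - 55940) = -78357*(-7212) = 565110684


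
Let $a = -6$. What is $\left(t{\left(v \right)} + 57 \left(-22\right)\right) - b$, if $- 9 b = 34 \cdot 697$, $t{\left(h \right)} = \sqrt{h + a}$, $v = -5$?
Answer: $\frac{12412}{9} + i \sqrt{11} \approx 1379.1 + 3.3166 i$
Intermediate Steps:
$t{\left(h \right)} = \sqrt{-6 + h}$ ($t{\left(h \right)} = \sqrt{h - 6} = \sqrt{-6 + h}$)
$b = - \frac{23698}{9}$ ($b = - \frac{34 \cdot 697}{9} = \left(- \frac{1}{9}\right) 23698 = - \frac{23698}{9} \approx -2633.1$)
$\left(t{\left(v \right)} + 57 \left(-22\right)\right) - b = \left(\sqrt{-6 - 5} + 57 \left(-22\right)\right) - - \frac{23698}{9} = \left(\sqrt{-11} - 1254\right) + \frac{23698}{9} = \left(i \sqrt{11} - 1254\right) + \frac{23698}{9} = \left(-1254 + i \sqrt{11}\right) + \frac{23698}{9} = \frac{12412}{9} + i \sqrt{11}$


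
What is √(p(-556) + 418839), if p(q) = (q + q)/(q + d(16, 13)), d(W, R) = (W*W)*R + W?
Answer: √203475561985/697 ≈ 647.18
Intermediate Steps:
d(W, R) = W + R*W² (d(W, R) = W²*R + W = R*W² + W = W + R*W²)
p(q) = 2*q/(3344 + q) (p(q) = (q + q)/(q + 16*(1 + 13*16)) = (2*q)/(q + 16*(1 + 208)) = (2*q)/(q + 16*209) = (2*q)/(q + 3344) = (2*q)/(3344 + q) = 2*q/(3344 + q))
√(p(-556) + 418839) = √(2*(-556)/(3344 - 556) + 418839) = √(2*(-556)/2788 + 418839) = √(2*(-556)*(1/2788) + 418839) = √(-278/697 + 418839) = √(291930505/697) = √203475561985/697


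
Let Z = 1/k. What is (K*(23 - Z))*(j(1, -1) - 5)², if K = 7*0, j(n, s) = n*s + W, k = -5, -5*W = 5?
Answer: 0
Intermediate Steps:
W = -1 (W = -⅕*5 = -1)
j(n, s) = -1 + n*s (j(n, s) = n*s - 1 = -1 + n*s)
Z = -⅕ (Z = 1/(-5) = -⅕ ≈ -0.20000)
K = 0
(K*(23 - Z))*(j(1, -1) - 5)² = (0*(23 - 1*(-⅕)))*((-1 + 1*(-1)) - 5)² = (0*(23 + ⅕))*((-1 - 1) - 5)² = (0*(116/5))*(-2 - 5)² = 0*(-7)² = 0*49 = 0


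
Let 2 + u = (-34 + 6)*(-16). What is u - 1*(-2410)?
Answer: 2856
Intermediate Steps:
u = 446 (u = -2 + (-34 + 6)*(-16) = -2 - 28*(-16) = -2 + 448 = 446)
u - 1*(-2410) = 446 - 1*(-2410) = 446 + 2410 = 2856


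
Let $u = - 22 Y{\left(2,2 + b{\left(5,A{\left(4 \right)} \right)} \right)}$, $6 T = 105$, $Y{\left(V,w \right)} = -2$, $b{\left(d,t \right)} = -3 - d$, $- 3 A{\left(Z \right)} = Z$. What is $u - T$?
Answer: $\frac{53}{2} \approx 26.5$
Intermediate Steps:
$A{\left(Z \right)} = - \frac{Z}{3}$
$T = \frac{35}{2}$ ($T = \frac{1}{6} \cdot 105 = \frac{35}{2} \approx 17.5$)
$u = 44$ ($u = \left(-22\right) \left(-2\right) = 44$)
$u - T = 44 - \frac{35}{2} = \frac{53}{2}$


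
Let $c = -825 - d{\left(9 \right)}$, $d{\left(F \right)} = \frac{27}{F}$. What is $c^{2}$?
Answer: $685584$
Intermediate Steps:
$c = -828$ ($c = -825 - \frac{27}{9} = -825 - 27 \cdot \frac{1}{9} = -825 - 3 = -828$)
$c^{2} = \left(-828\right)^{2} = 685584$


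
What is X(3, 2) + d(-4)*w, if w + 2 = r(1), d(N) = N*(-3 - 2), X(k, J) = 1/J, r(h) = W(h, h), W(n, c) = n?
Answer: -39/2 ≈ -19.500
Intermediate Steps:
r(h) = h
d(N) = -5*N (d(N) = N*(-5) = -5*N)
w = -1 (w = -2 + 1 = -1)
X(3, 2) + d(-4)*w = 1/2 - 5*(-4)*(-1) = ½ + 20*(-1) = ½ - 20 = -39/2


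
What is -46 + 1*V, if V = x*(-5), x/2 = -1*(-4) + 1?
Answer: -96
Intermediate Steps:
x = 10 (x = 2*(-1*(-4) + 1) = 2*(4 + 1) = 2*5 = 10)
V = -50 (V = 10*(-5) = -50)
-46 + 1*V = -46 + 1*(-50) = -46 - 50 = -96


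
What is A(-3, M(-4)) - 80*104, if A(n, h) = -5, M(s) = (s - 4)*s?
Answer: -8325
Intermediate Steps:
M(s) = s*(-4 + s) (M(s) = (-4 + s)*s = s*(-4 + s))
A(-3, M(-4)) - 80*104 = -5 - 80*104 = -5 - 8320 = -8325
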